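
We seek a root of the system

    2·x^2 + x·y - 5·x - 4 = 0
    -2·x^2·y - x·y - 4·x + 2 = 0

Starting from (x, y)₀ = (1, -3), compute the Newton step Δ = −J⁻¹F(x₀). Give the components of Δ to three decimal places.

At (1, -3): F = (-10.000, 7.000).
Jacobian J = [[4·x + y - 5, x], [-4·x·y - y - 4, -2·x^2 - x]].
At the point, J = [[-4.000, 1.000], [11.000, -3.000]] (det J = 1.000).
Solving J·Δ = −F gives Δ = (-23.000, -82.000).

(-23.000, -82.000)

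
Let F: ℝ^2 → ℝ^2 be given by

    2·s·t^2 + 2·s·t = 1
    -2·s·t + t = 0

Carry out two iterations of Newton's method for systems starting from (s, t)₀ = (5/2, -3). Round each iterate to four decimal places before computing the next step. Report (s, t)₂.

At (5/2, -3): F = (29.0000, 12.0000).
Jacobian J = [[2·t^2 + 2·t, 4·s·t + 2·s], [-2·t, -2·s + 1]].
At the point, J = [[12.0000, -25.0000], [6.0000, -4.0000]] (det J = 102.0000).
Solving J·Δ = −F gives Δ = (-1.8039, 0.2941).
Then the next iterate is (s, t)₁ = (0.6961, -2.7059).
Round to (0.6961, -2.7059) and repeat: F = (5.426388, 1.061254), J = [[9.231990, -6.142108], [5.4118, -0.3922]].
Δ = (-0.1482, 0.6607), so (s, t)₂ = (0.5479, -2.0452).

(0.5479, -2.0452)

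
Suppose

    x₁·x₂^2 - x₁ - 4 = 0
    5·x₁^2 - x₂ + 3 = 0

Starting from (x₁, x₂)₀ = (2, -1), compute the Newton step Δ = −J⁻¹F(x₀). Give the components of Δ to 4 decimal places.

At (2, -1): F = (-4.0000, 24.0000).
Jacobian J = [[x₂^2 - 1, 2·x₁·x₂], [10·x₁, -1]].
At the point, J = [[0.0000, -4.0000], [20.0000, -1.0000]] (det J = 80.0000).
Solving J·Δ = −F gives Δ = (-1.2500, -1.0000).

(-1.2500, -1.0000)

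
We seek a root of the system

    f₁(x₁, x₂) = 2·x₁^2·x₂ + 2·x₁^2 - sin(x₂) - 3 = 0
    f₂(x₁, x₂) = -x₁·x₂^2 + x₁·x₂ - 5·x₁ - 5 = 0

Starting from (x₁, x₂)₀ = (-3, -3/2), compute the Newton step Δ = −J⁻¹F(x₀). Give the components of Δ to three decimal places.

(2.933, -0.368)

At (-3, -3/2): F = (-11.00251, 21.250).
Jacobian J = [[4·x₁·x₂ + 4·x₁, 2·x₁^2 - cos(x₂)], [-x₂^2 + x₂ - 5, -2·x₁·x₂ + x₁]].
At the point, J = [[6.000, 17.92926], [-8.750, -12.000]] (det J = 84.88105).
Solving J·Δ = −F gives Δ = (2.933, -0.368).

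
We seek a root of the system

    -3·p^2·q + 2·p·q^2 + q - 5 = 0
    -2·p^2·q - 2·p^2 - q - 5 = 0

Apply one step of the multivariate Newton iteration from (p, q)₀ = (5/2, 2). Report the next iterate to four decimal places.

At (5/2, 2): F = (-20.5000, -44.5000).
Jacobian J = [[-6·p·q + 2·q^2, -3·p^2 + 4·p·q + 1], [-4·p·q - 4·p, -2·p^2 - 1]].
At the point, J = [[-22.0000, 2.2500], [-30.0000, -13.5000]] (det J = 364.5000).
Solving J·Δ = −F gives Δ = (-1.0340, -0.9986).
Then the next iterate is (p, q)₁ = (1.4660, 1.0014).

(1.4660, 1.0014)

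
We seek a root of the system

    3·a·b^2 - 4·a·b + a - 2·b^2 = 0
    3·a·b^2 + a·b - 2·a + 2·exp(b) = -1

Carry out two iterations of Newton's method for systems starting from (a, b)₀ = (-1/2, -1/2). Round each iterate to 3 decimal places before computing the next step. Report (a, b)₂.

At (-1/2, -1/2): F = (-2.375, 3.08806).
Jacobian J = [[3·b^2 - 4·b + 1, 6·a·b - 4·a - 4·b], [3·b^2 + b - 2, 6·a·b + a + 2·exp(b)]].
At the point, J = [[3.750, 5.500], [-1.750, 2.21306]] (det J = 17.92398).
Solving J·Δ = −F gives Δ = (1.241, -0.414).
Then the next iterate is (a, b)₁ = (0.741, -0.914).
Round to (0.741, -0.914) and repeat: F = (3.63639, 1.49965), J = [[7.16219, -3.37164], [-0.40781, -2.52081]].
Δ = (-0.212, 0.629), so (a, b)₂ = (0.529, -0.285).

(0.529, -0.285)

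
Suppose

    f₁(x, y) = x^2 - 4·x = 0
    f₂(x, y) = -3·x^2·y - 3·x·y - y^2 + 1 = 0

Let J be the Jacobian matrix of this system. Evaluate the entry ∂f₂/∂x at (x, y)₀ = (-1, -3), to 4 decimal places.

∂f₂/∂x = -6·x·y - 3·y.
At (-1, -3) this is -9.0000.

-9.0000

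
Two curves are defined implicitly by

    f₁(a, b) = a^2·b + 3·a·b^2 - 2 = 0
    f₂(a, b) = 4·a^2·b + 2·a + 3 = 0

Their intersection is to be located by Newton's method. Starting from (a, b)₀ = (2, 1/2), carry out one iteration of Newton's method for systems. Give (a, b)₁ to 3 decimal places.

At (2, 1/2): F = (1.500, 15.000).
Jacobian J = [[2·a·b + 3·b^2, a^2 + 6·a·b], [8·a·b + 2, 4·a^2]].
At the point, J = [[2.750, 10.000], [10.000, 16.000]] (det J = -56.000).
Solving J·Δ = −F gives Δ = (-2.250, 0.469).
Then the next iterate is (a, b)₁ = (-0.250, 0.969).

(-0.250, 0.969)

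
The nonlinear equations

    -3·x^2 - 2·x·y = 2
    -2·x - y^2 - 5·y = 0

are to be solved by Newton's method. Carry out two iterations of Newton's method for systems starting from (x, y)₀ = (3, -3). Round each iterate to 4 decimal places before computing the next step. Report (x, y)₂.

At (3, -3): F = (-11.0000, 0.0000).
Jacobian J = [[-6·x - 2·y, -2·x], [-2, -2·y - 5]].
At the point, J = [[-12.0000, -6.0000], [-2.0000, 1.0000]] (det J = -24.0000).
Solving J·Δ = −F gives Δ = (-0.4583, -0.9167).
Then the next iterate is (x, y)₁ = (2.5417, -3.9167).
Round to (2.5417, -3.9167) and repeat: F = (-1.470564, -0.840439), J = [[-7.4168, -5.0834], [-2.0000, 2.8334]].
Δ = (-0.2706, 0.1056), so (x, y)₂ = (2.2711, -3.8111).

(2.2711, -3.8111)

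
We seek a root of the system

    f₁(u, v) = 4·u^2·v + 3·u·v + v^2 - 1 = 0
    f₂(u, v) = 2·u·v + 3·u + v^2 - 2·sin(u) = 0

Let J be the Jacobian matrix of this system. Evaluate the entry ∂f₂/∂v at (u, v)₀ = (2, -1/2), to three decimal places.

∂f₂/∂v = 2·u + 2·v.
At (2, -1/2) this is 3.000.

3.000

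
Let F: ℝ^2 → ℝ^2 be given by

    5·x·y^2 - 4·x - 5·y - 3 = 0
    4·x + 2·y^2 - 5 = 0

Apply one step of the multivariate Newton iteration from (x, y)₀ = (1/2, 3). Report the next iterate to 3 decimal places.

(0.765, 1.662)

At (1/2, 3): F = (2.500, 15.000).
Jacobian J = [[5·y^2 - 4, 10·x·y - 5], [4, 4·y]].
At the point, J = [[41.000, 10.000], [4.000, 12.000]] (det J = 452.000).
Solving J·Δ = −F gives Δ = (0.265, -1.338).
Then the next iterate is (x, y)₁ = (0.765, 1.662).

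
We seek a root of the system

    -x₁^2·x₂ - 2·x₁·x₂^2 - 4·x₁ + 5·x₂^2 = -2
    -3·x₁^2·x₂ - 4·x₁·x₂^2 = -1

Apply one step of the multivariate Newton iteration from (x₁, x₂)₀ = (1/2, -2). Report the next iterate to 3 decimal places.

At (1/2, -2): F = (16.500, -5.500).
Jacobian J = [[-2·x₁·x₂ - 2·x₂^2 - 4, -x₁^2 - 4·x₁·x₂ + 10·x₂], [-6·x₁·x₂ - 4·x₂^2, -3·x₁^2 - 8·x₁·x₂]].
At the point, J = [[-10.000, -16.250], [-10.000, 7.250]] (det J = -235.000).
Solving J·Δ = −F gives Δ = (0.129, 0.936).
Then the next iterate is (x₁, x₂)₁ = (0.629, -1.064).

(0.629, -1.064)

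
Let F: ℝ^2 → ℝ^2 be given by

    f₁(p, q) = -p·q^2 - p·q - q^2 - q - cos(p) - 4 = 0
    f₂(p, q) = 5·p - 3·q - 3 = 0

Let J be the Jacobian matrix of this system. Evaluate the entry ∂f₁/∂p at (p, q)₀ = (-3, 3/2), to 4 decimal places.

-3.8911

∂f₁/∂p = -q^2 - q + sin(p).
At (-3, 3/2) this is -3.8911.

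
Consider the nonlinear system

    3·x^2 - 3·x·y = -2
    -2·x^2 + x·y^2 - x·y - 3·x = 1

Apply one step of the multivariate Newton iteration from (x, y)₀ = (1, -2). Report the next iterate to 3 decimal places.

(0.127, -1.825)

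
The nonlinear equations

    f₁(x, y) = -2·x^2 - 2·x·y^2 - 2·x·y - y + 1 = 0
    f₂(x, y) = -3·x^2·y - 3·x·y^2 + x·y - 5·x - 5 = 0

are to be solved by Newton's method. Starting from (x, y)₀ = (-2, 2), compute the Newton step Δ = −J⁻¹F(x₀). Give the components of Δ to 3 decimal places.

(0.621, -0.659)

At (-2, 2): F = (15.000, 1.000).
Jacobian J = [[-4·x - 2·y^2 - 2·y, -4·x·y - 2·x - 1], [-6·x·y - 3·y^2 + y - 5, -3·x^2 - 6·x·y + x]].
At the point, J = [[-4.000, 19.000], [9.000, 10.000]] (det J = -211.000).
Solving J·Δ = −F gives Δ = (0.621, -0.659).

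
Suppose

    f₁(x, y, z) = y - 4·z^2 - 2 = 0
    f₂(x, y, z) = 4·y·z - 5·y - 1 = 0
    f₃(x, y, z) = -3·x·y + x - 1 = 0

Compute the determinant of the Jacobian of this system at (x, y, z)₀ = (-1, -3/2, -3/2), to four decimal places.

693.0000

J = [[0, 1, -8·z], [0, 4·z - 5, 4·y], [-3·y + 1, -3·x, 0]].
At the point, J = [[0.0000, 1.0000, 12.0000], [0.0000, -11.0000, -6.0000], [5.5000, 3.0000, 0.0000]].
det J = 693.0000.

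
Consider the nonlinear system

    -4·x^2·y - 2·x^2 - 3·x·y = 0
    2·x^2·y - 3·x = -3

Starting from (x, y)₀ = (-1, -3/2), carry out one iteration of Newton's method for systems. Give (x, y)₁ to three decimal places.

At (-1, -3/2): F = (-0.500, 3.000).
Jacobian J = [[-8·x·y - 4·x - 3·y, -4·x^2 - 3·x], [4·x·y - 3, 2·x^2]].
At the point, J = [[-3.500, -1.000], [3.000, 2.000]] (det J = -4.000).
Solving J·Δ = −F gives Δ = (0.500, -2.250).
Then the next iterate is (x, y)₁ = (-0.500, -3.750).

(-0.500, -3.750)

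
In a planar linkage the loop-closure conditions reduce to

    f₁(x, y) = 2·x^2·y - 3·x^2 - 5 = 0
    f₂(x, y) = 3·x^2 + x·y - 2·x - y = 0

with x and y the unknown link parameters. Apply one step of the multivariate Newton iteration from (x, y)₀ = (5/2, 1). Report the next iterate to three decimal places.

(1.363, 1.445)

At (5/2, 1): F = (-11.250, 15.250).
Jacobian J = [[4·x·y - 6·x, 2·x^2], [6·x + y - 2, x - 1]].
At the point, J = [[-5.000, 12.500], [14.000, 1.500]] (det J = -182.500).
Solving J·Δ = −F gives Δ = (-1.137, 0.445).
Then the next iterate is (x, y)₁ = (1.363, 1.445).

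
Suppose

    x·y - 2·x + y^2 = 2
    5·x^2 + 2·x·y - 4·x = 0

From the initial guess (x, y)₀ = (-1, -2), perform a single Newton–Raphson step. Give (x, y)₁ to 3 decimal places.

(-0.354, -1.317)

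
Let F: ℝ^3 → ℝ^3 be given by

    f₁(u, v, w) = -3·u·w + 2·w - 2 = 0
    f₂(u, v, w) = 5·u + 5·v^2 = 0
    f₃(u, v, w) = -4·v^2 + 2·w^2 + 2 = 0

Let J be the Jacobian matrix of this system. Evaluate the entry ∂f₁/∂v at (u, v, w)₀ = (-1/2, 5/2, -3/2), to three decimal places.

0.000

∂f₁/∂v = 0.
At (-1/2, 5/2, -3/2) this is 0.000.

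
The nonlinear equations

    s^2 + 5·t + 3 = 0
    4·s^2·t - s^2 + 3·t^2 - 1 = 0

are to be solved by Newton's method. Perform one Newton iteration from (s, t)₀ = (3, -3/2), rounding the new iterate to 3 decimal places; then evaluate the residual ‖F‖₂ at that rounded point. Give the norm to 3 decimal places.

16.870

At (3, -3/2): F = (4.500, -57.250).
Jacobian J = [[2·s, 5], [8·s·t - 2·s, 4·s^2 + 6·t]].
At the point, J = [[6.000, 5.000], [-42.000, 27.000]] (det J = 372.000).
Solving J·Δ = −F gives Δ = (-1.096, 0.415).
Then the next iterate is (s, t)₁ = (1.904, -1.085).
Re-evaluating at (1.904, -1.085): F = (1.20022, -16.82698), so ‖F‖₂ = 16.870.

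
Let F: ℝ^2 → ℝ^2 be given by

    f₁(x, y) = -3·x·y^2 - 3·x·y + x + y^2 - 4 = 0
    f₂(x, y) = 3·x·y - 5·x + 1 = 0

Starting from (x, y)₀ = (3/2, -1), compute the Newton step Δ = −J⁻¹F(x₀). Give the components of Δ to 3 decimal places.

At (3/2, -1): F = (-1.500, -11.000).
Jacobian J = [[-3·y^2 - 3·y + 1, -6·x·y - 3·x + 2·y], [3·y - 5, 3·x]].
At the point, J = [[1.000, 2.500], [-8.000, 4.500]] (det J = 24.500).
Solving J·Δ = −F gives Δ = (-0.847, 0.939).

(-0.847, 0.939)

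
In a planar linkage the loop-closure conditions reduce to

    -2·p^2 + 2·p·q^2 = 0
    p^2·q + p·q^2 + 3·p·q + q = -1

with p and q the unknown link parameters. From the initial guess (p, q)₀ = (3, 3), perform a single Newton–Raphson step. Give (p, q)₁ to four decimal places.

(1.3911, 2.2682)

At (3, 3): F = (36.0000, 85.0000).
Jacobian J = [[-4·p + 2·q^2, 4·p·q], [2·p·q + q^2 + 3·q, p^2 + 2·p·q + 3·p + 1]].
At the point, J = [[6.0000, 36.0000], [36.0000, 37.0000]] (det J = -1074.0000).
Solving J·Δ = −F gives Δ = (-1.6089, -0.7318).
Then the next iterate is (p, q)₁ = (1.3911, 2.2682).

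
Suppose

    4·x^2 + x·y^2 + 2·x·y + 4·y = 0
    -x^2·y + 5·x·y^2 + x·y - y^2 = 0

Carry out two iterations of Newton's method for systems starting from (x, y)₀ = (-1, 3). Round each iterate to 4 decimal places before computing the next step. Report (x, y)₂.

(-2.9052, -4.7681)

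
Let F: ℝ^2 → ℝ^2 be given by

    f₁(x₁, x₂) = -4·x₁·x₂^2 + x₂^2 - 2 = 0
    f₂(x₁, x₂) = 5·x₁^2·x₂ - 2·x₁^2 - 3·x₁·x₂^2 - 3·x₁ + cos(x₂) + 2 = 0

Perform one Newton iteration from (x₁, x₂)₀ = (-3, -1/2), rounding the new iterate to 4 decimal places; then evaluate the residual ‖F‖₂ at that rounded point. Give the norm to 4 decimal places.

5.8713

At (-3, -1/2): F = (1.2500, -26.372417).
Jacobian J = [[-4·x₂^2, -8·x₁·x₂ + 2·x₂], [10·x₁·x₂ - 4·x₁ - 3·x₂^2 - 3, 5·x₁^2 - 6·x₁·x₂ - sin(x₂)]].
At the point, J = [[-1.0000, -13.0000], [23.2500, 36.479426]] (det J = 265.770574).
Solving J·Δ = −F gives Δ = (1.1184, 0.0101).
Then the next iterate is (x₁, x₂)₁ = (-1.8816, -0.4899).
Re-evaluating at (-1.8816, -0.4899): F = (0.046353, -5.871149), so ‖F‖₂ = 5.8713.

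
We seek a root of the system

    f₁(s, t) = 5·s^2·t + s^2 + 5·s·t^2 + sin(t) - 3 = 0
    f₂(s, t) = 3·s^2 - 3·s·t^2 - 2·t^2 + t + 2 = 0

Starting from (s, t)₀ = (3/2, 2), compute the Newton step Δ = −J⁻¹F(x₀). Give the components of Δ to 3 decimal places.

(-0.577, -0.541)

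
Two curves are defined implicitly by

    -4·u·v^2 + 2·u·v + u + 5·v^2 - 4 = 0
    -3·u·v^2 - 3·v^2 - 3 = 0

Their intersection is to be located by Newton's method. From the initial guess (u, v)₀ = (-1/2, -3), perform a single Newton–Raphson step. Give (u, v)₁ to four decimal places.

At (-1/2, -3): F = (61.5000, -16.5000).
Jacobian J = [[-4·v^2 + 2·v + 1, -8·u·v + 2·u + 10·v], [-3·v^2, -6·u·v - 6·v]].
At the point, J = [[-41.0000, -43.0000], [-27.0000, 9.0000]] (det J = -1530.0000).
Solving J·Δ = −F gives Δ = (-0.1020, 1.5275).
Then the next iterate is (u, v)₁ = (-0.6020, -1.4725).

(-0.6020, -1.4725)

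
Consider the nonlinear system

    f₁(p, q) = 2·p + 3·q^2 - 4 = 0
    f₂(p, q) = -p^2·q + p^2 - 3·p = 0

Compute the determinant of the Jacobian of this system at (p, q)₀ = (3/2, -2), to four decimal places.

J = [[2, 6·q], [-2·p·q + 2·p - 3, -p^2]].
At the point, J = [[2.0000, -12.0000], [6.0000, -2.2500]].
det J = 67.5000.

67.5000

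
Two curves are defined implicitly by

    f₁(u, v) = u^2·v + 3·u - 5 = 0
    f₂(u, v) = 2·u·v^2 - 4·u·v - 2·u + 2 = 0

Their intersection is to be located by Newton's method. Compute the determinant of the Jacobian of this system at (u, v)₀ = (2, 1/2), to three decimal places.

-6.000

J = [[2·u·v + 3, u^2], [2·v^2 - 4·v - 2, 4·u·v - 4·u]].
At the point, J = [[5.000, 4.000], [-3.500, -4.000]].
det J = -6.000.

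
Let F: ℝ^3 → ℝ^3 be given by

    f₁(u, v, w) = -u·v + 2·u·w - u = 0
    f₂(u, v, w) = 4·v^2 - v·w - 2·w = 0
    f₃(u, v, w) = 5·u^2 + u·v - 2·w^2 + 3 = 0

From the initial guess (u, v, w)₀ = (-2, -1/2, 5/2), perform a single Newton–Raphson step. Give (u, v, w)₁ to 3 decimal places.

At (-2, -1/2, 5/2): F = (-9.000, -2.750, 11.500).
Jacobian J = [[-v + 2·w - 1, -u, 2·u], [0, 8·v - w, -v - 2], [10·u + v, u, -4·w]].
At the point, J = [[4.500, 2.000, -4.000], [0.000, -6.500, -1.500], [-20.500, -2.000, -10.000]] (det J = 873.500).
Solving J·Δ = −F gives Δ = (1.109, -0.172, -1.089).
Then the next iterate is (u, v, w)₁ = (-0.891, -0.672, 1.411).

(-0.891, -0.672, 1.411)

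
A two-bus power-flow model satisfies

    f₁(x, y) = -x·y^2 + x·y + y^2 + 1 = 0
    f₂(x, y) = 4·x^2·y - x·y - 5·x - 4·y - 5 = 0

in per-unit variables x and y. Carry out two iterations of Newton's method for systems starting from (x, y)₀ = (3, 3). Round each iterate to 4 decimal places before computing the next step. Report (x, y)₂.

At (3, 3): F = (-8.0000, 67.0000).
Jacobian J = [[-y^2 + y, -2·x·y + x + 2·y], [8·x·y - y - 5, 4·x^2 - x - 4]].
At the point, J = [[-6.0000, -9.0000], [64.0000, 29.0000]] (det J = 402.0000).
Solving J·Δ = −F gives Δ = (-0.9229, -0.2736).
Then the next iterate is (x, y)₁ = (2.0771, 2.7264).
Round to (2.0771, 2.7264) and repeat: F = (-1.343356, 15.096409), J = [[-4.706857, -3.796111], [37.577644, 11.180278]].
Δ = (-0.4697, 0.2286), so (x, y)₂ = (1.6074, 2.9550).

(1.6074, 2.9550)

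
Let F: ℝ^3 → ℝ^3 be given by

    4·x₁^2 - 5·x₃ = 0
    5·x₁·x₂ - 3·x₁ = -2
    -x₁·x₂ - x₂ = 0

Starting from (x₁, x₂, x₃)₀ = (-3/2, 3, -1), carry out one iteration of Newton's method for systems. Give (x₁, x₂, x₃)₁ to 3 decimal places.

At (-3/2, 3, -1): F = (14.000, -16.000, 1.500).
Jacobian J = [[8·x₁, 0, -5], [5·x₂ - 3, 5·x₁, 0], [-x₂, -x₁ - 1, 0]].
At the point, J = [[-12.000, 0.000, -5.000], [12.000, -7.500, 0.000], [-3.000, 0.500, 0.000]] (det J = 82.500).
Solving J·Δ = −F gives Δ = (0.197, -1.818, 2.327).
Then the next iterate is (x₁, x₂, x₃)₁ = (-1.303, 1.182, 1.327).

(-1.303, 1.182, 1.327)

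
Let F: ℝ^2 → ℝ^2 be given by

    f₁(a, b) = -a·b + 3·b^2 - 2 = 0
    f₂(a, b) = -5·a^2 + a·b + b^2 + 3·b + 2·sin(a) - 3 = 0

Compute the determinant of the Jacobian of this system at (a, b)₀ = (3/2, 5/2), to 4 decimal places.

J = [[-b, -a + 6·b], [-10·a + b + 2·cos(a), a + 2·b + 3]].
At the point, J = [[-2.5000, 13.5000], [-12.358526, 9.5000]].
det J = 143.0901.

143.0901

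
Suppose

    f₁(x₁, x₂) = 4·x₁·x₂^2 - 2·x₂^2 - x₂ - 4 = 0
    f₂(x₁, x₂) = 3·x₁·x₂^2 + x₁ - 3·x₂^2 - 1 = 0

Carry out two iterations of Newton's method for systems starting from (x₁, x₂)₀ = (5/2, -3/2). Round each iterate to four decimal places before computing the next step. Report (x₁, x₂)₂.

(1.0421, -1.1985)

At (5/2, -3/2): F = (15.5000, 11.6250).
Jacobian J = [[4·x₂^2, 8·x₁·x₂ - 4·x₂ - 1], [3·x₂^2 + 1, 6·x₁·x₂ - 6·x₂]].
At the point, J = [[9.0000, -25.0000], [7.7500, -13.5000]] (det J = 72.2500).
Solving J·Δ = −F gives Δ = (-1.1263, 0.2145).
Then the next iterate is (x₁, x₂)₁ = (1.3737, -1.2855).
Round to (1.3737, -1.2855) and repeat: F = (3.060693, 2.226329), J = [[6.610041, -9.985131], [5.957531, -2.882348]].
Δ = (-0.3316, 0.0870), so (x₁, x₂)₂ = (1.0421, -1.1985).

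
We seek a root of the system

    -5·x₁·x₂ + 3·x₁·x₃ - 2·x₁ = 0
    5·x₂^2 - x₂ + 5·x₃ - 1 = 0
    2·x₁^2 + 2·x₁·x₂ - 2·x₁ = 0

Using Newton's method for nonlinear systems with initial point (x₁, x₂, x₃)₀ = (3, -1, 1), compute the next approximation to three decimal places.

At (3, -1, 1): F = (18.000, 10.000, 6.000).
Jacobian J = [[-5·x₂ + 3·x₃ - 2, -5·x₁, 3·x₁], [0, 10·x₂ - 1, 5], [4·x₁ + 2·x₂ - 2, 2·x₁, 0]].
At the point, J = [[6.000, -15.000, 9.000], [0.000, -11.000, 5.000], [8.000, 6.000, 0.000]] (det J = 12.000).
Solving J·Δ = −F gives Δ = (-12.000, 15.000, 31.000).
Then the next iterate is (x₁, x₂, x₃)₁ = (-9.000, 14.000, 32.000).

(-9.000, 14.000, 32.000)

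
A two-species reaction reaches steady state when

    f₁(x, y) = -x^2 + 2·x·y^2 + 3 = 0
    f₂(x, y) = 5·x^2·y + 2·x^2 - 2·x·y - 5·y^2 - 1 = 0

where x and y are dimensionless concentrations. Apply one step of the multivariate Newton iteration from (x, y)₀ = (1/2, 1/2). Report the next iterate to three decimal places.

(-10.722, -8.111)

At (1/2, 1/2): F = (3.000, -1.625).
Jacobian J = [[-2·x + 2·y^2, 4·x·y], [10·x·y + 4·x - 2·y, 5·x^2 - 2·x - 10·y]].
At the point, J = [[-0.500, 1.000], [3.500, -4.750]] (det J = -1.125).
Solving J·Δ = −F gives Δ = (-11.222, -8.611).
Then the next iterate is (x, y)₁ = (-10.722, -8.111).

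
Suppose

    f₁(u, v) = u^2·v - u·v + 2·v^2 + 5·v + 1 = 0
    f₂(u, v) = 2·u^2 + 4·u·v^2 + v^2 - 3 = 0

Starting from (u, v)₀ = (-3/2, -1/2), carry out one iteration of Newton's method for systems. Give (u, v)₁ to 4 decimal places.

(-1.1329, -0.1829)

At (-3/2, -1/2): F = (-2.8750, 0.2500).
Jacobian J = [[2·u·v - v, u^2 - u + 4·v + 5], [4·u + 4·v^2, 8·u·v + 2·v]].
At the point, J = [[2.0000, 6.7500], [-5.0000, 5.0000]] (det J = 43.7500).
Solving J·Δ = −F gives Δ = (0.3671, 0.3171).
Then the next iterate is (u, v)₁ = (-1.1329, -0.1829).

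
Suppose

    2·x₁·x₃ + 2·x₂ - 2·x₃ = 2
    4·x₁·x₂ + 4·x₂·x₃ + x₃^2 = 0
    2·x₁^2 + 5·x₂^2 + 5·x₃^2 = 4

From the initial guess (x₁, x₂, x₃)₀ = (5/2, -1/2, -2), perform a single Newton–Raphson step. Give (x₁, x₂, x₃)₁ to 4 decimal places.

(-0.8900, -3.6500, -1.4200)

At (5/2, -1/2, -2): F = (-9.0000, 3.0000, 29.7500).
Jacobian J = [[2·x₃, 2, 2·x₁ - 2], [4·x₂, 4·x₁ + 4·x₃, 4·x₂ + 2·x₃], [4·x₁, 10·x₂, 10·x₃]].
At the point, J = [[-4.0000, 2.0000, 3.0000], [-2.0000, 2.0000, -6.0000], [10.0000, -5.0000, -20.0000]] (det J = 50.0000).
Solving J·Δ = −F gives Δ = (-3.3900, -3.1500, 0.5800).
Then the next iterate is (x₁, x₂, x₃)₁ = (-0.8900, -3.6500, -1.4200).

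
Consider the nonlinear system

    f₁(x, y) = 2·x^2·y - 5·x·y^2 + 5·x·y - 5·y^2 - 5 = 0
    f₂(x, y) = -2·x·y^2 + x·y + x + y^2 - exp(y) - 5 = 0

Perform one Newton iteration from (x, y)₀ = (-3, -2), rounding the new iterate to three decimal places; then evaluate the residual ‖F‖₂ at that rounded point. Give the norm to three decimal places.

At (-3, -2): F = (29.000, 25.86466).
Jacobian J = [[4·x·y - 5·y^2 + 5·y, 2·x^2 - 10·x·y + 5·x - 10·y], [-2·y^2 + y + 1, -4·x·y + x + 2·y - exp(y)]].
At the point, J = [[-6.000, -37.000], [-9.000, -31.13534]] (det J = -146.18799).
Solving J·Δ = −F gives Δ = (0.370, 0.724).
Then the next iterate is (x, y)₁ = (-2.630, -1.276).
Re-evaluating at (-2.630, -1.276): F = (7.39711, 5.63911), so ‖F‖₂ = 9.301.

9.301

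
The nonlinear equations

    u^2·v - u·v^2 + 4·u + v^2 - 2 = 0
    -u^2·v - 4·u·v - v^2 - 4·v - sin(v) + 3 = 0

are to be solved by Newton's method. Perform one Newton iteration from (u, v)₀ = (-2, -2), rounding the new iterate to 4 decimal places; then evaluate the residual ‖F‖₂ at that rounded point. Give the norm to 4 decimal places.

1.6607

At (-2, -2): F = (-6.0000, -0.090703).
Jacobian J = [[2·u·v - v^2 + 4, u^2 - 2·u·v + 2·v], [-2·u·v - 4·v, -u^2 - 4·u - 2·v - cos(v) - 4]].
At the point, J = [[8.0000, -8.0000], [0.0000, 4.416147]] (det J = 35.329175).
Solving J·Δ = −F gives Δ = (0.7705, 0.0205).
Then the next iterate is (u, v)₁ = (-1.2295, -1.9795).
Re-evaluating at (-1.2295, -1.9795): F = (-1.174233, 1.174387), so ‖F‖₂ = 1.6607.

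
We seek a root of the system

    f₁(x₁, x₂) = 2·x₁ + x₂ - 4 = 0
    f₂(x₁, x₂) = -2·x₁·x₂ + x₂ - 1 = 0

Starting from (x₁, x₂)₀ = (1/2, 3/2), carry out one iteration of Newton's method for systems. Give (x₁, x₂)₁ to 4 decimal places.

(0.1667, 3.6667)

At (1/2, 3/2): F = (-1.5000, -1.0000).
Jacobian J = [[2, 1], [-2·x₂, -2·x₁ + 1]].
At the point, J = [[2.0000, 1.0000], [-3.0000, 0.0000]] (det J = 3.0000).
Solving J·Δ = −F gives Δ = (-0.3333, 2.1667).
Then the next iterate is (x₁, x₂)₁ = (0.1667, 3.6667).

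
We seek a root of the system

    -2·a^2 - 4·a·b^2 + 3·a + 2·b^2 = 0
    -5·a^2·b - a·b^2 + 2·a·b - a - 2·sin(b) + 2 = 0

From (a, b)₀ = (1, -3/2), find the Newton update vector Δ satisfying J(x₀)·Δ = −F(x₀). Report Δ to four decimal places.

At (1, -3/2): F = (-3.5000, 5.244990).
Jacobian J = [[-4·a - 4·b^2 + 3, -8·a·b + 4·b], [-10·a·b - b^2 + 2·b - 1, -5·a^2 - 2·a·b + 2·a - 2·cos(b)]].
At the point, J = [[-10.0000, 6.0000], [8.7500, -0.141474]] (det J = -51.085256).
Solving J·Δ = −F gives Δ = (-0.6063, -0.4272).

(-0.6063, -0.4272)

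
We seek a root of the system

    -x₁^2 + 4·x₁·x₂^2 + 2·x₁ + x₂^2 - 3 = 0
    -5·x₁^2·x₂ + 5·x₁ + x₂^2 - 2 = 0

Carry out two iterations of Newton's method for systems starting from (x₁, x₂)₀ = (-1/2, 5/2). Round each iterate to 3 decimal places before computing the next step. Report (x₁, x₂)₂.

(-0.012, 1.263)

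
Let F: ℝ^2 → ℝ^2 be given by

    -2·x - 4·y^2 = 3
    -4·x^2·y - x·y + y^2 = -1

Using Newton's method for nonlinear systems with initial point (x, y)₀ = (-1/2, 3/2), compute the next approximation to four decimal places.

At (-1/2, 3/2): F = (-11.0000, 2.5000).
Jacobian J = [[-2, -8·y], [-8·x·y - y, -4·x^2 - x + 2·y]].
At the point, J = [[-2.0000, -12.0000], [4.5000, 2.5000]] (det J = 49.0000).
Solving J·Δ = −F gives Δ = (-0.0510, -0.9082).
Then the next iterate is (x, y)₁ = (-0.5510, 0.5918).

(-0.5510, 0.5918)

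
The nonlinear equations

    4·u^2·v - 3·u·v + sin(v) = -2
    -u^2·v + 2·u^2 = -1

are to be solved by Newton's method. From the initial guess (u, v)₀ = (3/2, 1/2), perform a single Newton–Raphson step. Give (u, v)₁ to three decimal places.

At (3/2, 1/2): F = (4.72943, 4.375).
Jacobian J = [[8·u·v - 3·v, 4·u^2 - 3·u + cos(v)], [-2·u·v + 4·u, -u^2]].
At the point, J = [[4.500, 5.37758], [4.500, -2.250]] (det J = -34.32412).
Solving J·Δ = −F gives Δ = (-0.995, -0.046).
Then the next iterate is (u, v)₁ = (0.505, 0.454).

(0.505, 0.454)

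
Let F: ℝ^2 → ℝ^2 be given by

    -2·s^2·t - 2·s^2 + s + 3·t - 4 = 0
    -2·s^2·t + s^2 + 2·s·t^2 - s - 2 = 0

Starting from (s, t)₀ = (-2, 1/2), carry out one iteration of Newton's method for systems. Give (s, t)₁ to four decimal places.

(-0.7823, 0.3659)

At (-2, 1/2): F = (-16.5000, -1.0000).
Jacobian J = [[-4·s·t - 4·s + 1, -2·s^2 + 3], [-4·s·t + 2·s + 2·t^2 - 1, -2·s^2 + 4·s·t]].
At the point, J = [[13.0000, -5.0000], [-0.5000, -12.0000]] (det J = -158.5000).
Solving J·Δ = −F gives Δ = (1.2177, -0.1341).
Then the next iterate is (s, t)₁ = (-0.7823, 0.3659).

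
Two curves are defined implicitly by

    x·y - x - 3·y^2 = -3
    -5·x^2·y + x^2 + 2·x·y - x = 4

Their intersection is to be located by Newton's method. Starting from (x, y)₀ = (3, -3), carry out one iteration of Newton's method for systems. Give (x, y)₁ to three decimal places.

At (3, -3): F = (-36.000, 119.000).
Jacobian J = [[y - 1, x - 6·y], [-10·x·y + 2·x + 2·y - 1, -5·x^2 + 2·x]].
At the point, J = [[-4.000, 21.000], [89.000, -39.000]] (det J = -1713.000).
Solving J·Δ = −F gives Δ = (-0.639, 1.593).
Then the next iterate is (x, y)₁ = (2.361, -1.407).

(2.361, -1.407)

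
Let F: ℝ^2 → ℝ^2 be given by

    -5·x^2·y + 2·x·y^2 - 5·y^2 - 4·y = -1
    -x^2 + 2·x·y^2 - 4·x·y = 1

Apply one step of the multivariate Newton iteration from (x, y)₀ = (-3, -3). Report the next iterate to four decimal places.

At (-3, -3): F = (49.0000, -100.0000).
Jacobian J = [[-10·x·y + 2·y^2, -5·x^2 + 4·x·y - 10·y - 4], [-2·x + 2·y^2 - 4·y, 4·x·y - 4·x]].
At the point, J = [[-72.0000, 17.0000], [36.0000, 48.0000]] (det J = -4068.0000).
Solving J·Δ = −F gives Δ = (0.9961, 1.3363).
Then the next iterate is (x, y)₁ = (-2.0039, -1.6637).

(-2.0039, -1.6637)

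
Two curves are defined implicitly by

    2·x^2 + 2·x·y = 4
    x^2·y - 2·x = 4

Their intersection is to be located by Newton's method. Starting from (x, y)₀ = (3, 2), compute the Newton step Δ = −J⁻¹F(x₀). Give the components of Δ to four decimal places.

At (3, 2): F = (26.0000, 8.0000).
Jacobian J = [[4·x + 2·y, 2·x], [2·x·y - 2, x^2]].
At the point, J = [[16.0000, 6.0000], [10.0000, 9.0000]] (det J = 84.0000).
Solving J·Δ = −F gives Δ = (-2.2143, 1.5714).

(-2.2143, 1.5714)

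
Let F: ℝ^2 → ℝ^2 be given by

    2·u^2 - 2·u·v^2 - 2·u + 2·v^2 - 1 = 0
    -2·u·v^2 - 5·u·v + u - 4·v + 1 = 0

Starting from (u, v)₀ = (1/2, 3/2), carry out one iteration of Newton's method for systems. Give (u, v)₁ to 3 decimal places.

At (1/2, 3/2): F = (0.750, -10.500).
Jacobian J = [[4·u - 2·v^2 - 2, -4·u·v + 4·v], [-2·v^2 - 5·v + 1, -4·u·v - 5·u - 4]].
At the point, J = [[-4.500, 3.000], [-11.000, -9.500]] (det J = 75.750).
Solving J·Δ = −F gives Δ = (-0.322, -0.733).
Then the next iterate is (u, v)₁ = (0.178, 0.767).

(0.178, 0.767)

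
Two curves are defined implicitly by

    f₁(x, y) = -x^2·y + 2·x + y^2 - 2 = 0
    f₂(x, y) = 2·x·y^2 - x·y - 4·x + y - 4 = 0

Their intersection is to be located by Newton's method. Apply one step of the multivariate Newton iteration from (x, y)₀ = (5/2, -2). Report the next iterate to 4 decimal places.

At (5/2, -2): F = (19.5000, 9.0000).
Jacobian J = [[-2·x·y + 2, -x^2 + 2·y], [2·y^2 - y - 4, 4·x·y - x + 1]].
At the point, J = [[12.0000, -10.2500], [6.0000, -21.5000]] (det J = -196.5000).
Solving J·Δ = −F gives Δ = (-1.6641, -0.0458).
Then the next iterate is (x, y)₁ = (0.8359, -2.0458).

(0.8359, -2.0458)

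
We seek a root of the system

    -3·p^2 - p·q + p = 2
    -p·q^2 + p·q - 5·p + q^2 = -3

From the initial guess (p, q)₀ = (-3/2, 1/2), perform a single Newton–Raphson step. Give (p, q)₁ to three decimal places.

At (-3/2, 1/2): F = (-9.500, 10.375).
Jacobian J = [[-6·p - q + 1, -p], [-q^2 + q - 5, -2·p·q + p + 2·q]].
At the point, J = [[9.500, 1.500], [-4.750, 1.000]] (det J = 16.625).
Solving J·Δ = −F gives Δ = (1.508, -3.214).
Then the next iterate is (p, q)₁ = (0.008, -2.714).

(0.008, -2.714)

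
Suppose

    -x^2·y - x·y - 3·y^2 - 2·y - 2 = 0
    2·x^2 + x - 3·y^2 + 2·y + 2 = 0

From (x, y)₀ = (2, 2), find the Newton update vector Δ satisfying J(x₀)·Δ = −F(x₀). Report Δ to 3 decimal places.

At (2, 2): F = (-30.000, 4.000).
Jacobian J = [[-2·x·y - y, -x^2 - x - 6·y - 2], [4·x + 1, -6·y + 2]].
At the point, J = [[-10.000, -20.000], [9.000, -10.000]] (det J = 280.000).
Solving J·Δ = −F gives Δ = (-1.357, -0.821).

(-1.357, -0.821)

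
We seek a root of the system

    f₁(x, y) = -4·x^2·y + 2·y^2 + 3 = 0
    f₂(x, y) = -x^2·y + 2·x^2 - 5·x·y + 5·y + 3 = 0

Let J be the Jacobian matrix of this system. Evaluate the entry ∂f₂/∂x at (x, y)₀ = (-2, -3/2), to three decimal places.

∂f₂/∂x = -2·x·y + 4·x - 5·y.
At (-2, -3/2) this is -6.500.

-6.500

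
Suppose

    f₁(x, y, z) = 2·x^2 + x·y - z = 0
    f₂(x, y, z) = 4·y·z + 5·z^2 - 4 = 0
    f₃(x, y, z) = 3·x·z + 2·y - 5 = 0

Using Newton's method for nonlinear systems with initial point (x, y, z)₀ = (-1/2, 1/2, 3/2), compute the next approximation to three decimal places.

At (-1/2, 1/2, 3/2): F = (-1.250, 10.250, -6.250).
Jacobian J = [[4·x + y, x, -1], [0, 4·z, 4·y + 10·z], [3·z, 2, 3·x]].
At the point, J = [[-1.500, -0.500, -1.000], [0.000, 6.000, 17.000], [4.500, 2.000, -1.500]] (det J = 53.250).
Solving J·Δ = −F gives Δ = (-0.773, 3.489, -1.835).
Then the next iterate is (x, y, z)₁ = (-1.273, 3.989, -0.335).

(-1.273, 3.989, -0.335)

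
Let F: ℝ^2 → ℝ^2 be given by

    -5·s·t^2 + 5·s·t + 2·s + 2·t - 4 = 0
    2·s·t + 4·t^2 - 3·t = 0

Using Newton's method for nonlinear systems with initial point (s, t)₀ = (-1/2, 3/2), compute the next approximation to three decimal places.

(-1.129, 1.361)

At (-1/2, 3/2): F = (-0.125, 3.000).
Jacobian J = [[-5·t^2 + 5·t + 2, -10·s·t + 5·s + 2], [2·t, 2·s + 8·t - 3]].
At the point, J = [[-1.750, 7.000], [3.000, 8.000]] (det J = -35.000).
Solving J·Δ = −F gives Δ = (-0.629, -0.139).
Then the next iterate is (s, t)₁ = (-1.129, 1.361).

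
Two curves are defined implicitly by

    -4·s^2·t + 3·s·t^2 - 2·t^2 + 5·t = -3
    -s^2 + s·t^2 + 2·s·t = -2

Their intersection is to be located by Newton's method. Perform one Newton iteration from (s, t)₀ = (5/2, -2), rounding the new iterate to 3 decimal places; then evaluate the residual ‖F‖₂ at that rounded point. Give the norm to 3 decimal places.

At (5/2, -2): F = (65.000, -4.250).
Jacobian J = [[-8·s·t + 3·t^2, -4·s^2 + 6·s·t - 4·t + 5], [-2·s + t^2 + 2·t, 2·s·t + 2·s]].
At the point, J = [[52.000, -42.000], [-5.000, -5.000]] (det J = -470.000).
Solving J·Δ = −F gives Δ = (-1.071, 0.221).
Then the next iterate is (s, t)₁ = (1.429, -1.779).
Re-evaluating at (1.429, -1.779): F = (15.87416, -0.60387), so ‖F‖₂ = 15.886.

15.886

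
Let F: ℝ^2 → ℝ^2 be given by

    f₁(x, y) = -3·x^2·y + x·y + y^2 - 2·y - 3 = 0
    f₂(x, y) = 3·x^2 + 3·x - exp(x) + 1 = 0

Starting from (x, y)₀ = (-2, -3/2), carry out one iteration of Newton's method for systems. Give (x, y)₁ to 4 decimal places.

(-1.2486, -1.0475)

At (-2, -3/2): F = (23.2500, 6.864665).
Jacobian J = [[-6·x·y + y, -3·x^2 + x + 2·y - 2], [6·x - exp(x) + 3, 0]].
At the point, J = [[-19.5000, -19.0000], [-9.135335, 0.0000]] (det J = -173.571370).
Solving J·Δ = −F gives Δ = (0.7514, 0.4525).
Then the next iterate is (x, y)₁ = (-1.2486, -1.0475).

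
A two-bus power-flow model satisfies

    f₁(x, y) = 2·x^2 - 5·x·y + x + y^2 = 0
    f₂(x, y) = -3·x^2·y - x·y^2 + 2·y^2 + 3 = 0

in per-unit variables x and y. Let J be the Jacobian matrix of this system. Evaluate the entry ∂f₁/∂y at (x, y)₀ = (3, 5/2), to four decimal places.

∂f₁/∂y = -5·x + 2·y.
At (3, 5/2) this is -10.0000.

-10.0000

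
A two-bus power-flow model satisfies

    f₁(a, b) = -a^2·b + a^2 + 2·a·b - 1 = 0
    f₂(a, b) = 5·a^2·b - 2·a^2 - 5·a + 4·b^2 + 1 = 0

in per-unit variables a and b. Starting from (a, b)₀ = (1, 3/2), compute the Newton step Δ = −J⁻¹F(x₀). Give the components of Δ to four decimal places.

At (1, 3/2): F = (1.5000, 10.5000).
Jacobian J = [[-2·a·b + 2·a + 2·b, -a^2 + 2·a], [10·a·b - 4·a - 5, 5·a^2 + 8·b]].
At the point, J = [[2.0000, 1.0000], [6.0000, 17.0000]] (det J = 28.0000).
Solving J·Δ = −F gives Δ = (-0.5357, -0.4286).

(-0.5357, -0.4286)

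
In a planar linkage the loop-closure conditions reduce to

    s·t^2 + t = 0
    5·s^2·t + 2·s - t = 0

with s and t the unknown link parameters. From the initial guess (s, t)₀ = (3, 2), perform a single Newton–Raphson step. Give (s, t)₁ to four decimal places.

(2.0381, 1.2190)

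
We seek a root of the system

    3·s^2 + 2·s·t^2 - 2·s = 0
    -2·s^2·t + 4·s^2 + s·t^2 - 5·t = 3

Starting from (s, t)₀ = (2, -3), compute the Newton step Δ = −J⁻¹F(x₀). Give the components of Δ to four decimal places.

At (2, -3): F = (44.0000, 70.0000).
Jacobian J = [[6·s + 2·t^2 - 2, 4·s·t], [-4·s·t + 8·s + t^2, -2·s^2 + 2·s·t - 5]].
At the point, J = [[28.0000, -24.0000], [49.0000, -25.0000]] (det J = 476.0000).
Solving J·Δ = −F gives Δ = (-1.2185, 0.4118).

(-1.2185, 0.4118)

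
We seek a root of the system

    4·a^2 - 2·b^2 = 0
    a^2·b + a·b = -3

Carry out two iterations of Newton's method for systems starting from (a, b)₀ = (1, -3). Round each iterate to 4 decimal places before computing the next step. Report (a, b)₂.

At (1, -3): F = (-14.0000, -3.0000).
Jacobian J = [[8·a, -4·b], [2·a·b + b, a^2 + a]].
At the point, J = [[8.0000, 12.0000], [-9.0000, 2.0000]] (det J = 124.0000).
Solving J·Δ = −F gives Δ = (-0.0645, 1.2097).
Then the next iterate is (a, b)₁ = (0.9355, -1.7903).
Round to (0.9355, -1.7903) and repeat: F = (-2.909707, -0.241625), J = [[7.4840, 7.1612], [-5.139951, 1.810660]].
Δ = (0.0703, 0.3329), so (a, b)₂ = (1.0058, -1.4574).

(1.0058, -1.4574)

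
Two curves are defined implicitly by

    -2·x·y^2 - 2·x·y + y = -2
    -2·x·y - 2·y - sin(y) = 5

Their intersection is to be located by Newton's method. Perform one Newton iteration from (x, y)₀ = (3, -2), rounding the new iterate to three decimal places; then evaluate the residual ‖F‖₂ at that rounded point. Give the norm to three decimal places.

At (3, -2): F = (-12.000, 11.90930).
Jacobian J = [[-2·y^2 - 2·y, -4·x·y - 2·x + 1], [-2·y, -2·x - cos(y) - 2]].
At the point, J = [[-4.000, 19.000], [4.000, -7.58385]] (det J = -45.66459).
Solving J·Δ = −F gives Δ = (-2.962, 0.008).
Then the next iterate is (x, y)₁ = (0.038, -1.992).
Re-evaluating at (0.038, -1.992): F = (-0.14218, 0.04799), so ‖F‖₂ = 0.150.

0.150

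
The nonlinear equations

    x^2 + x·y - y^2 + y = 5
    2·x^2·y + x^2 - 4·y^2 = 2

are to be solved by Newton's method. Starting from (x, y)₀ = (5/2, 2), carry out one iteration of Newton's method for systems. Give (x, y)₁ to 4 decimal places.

(1.8125, 0.8750)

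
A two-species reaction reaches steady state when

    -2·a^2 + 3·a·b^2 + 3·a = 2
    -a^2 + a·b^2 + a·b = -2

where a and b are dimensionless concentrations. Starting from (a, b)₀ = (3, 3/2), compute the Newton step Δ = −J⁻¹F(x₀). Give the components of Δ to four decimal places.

At (3, 3/2): F = (9.2500, 4.2500).
Jacobian J = [[-4·a + 3·b^2 + 3, 6·a·b], [-2·a + b^2 + b, 2·a·b + a]].
At the point, J = [[-2.2500, 27.0000], [-2.2500, 12.0000]] (det J = 33.7500).
Solving J·Δ = −F gives Δ = (0.1111, -0.3333).

(0.1111, -0.3333)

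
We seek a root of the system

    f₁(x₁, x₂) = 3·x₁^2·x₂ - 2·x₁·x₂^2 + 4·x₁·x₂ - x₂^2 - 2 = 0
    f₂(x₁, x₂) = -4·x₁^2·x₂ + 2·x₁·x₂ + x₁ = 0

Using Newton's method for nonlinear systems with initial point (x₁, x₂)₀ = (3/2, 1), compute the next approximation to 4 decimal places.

At (3/2, 1): F = (6.7500, -4.5000).
Jacobian J = [[6·x₁·x₂ - 2·x₂^2 + 4·x₂, 3·x₁^2 - 4·x₁·x₂ + 4·x₁ - 2·x₂], [-8·x₁·x₂ + 2·x₂ + 1, -4·x₁^2 + 2·x₁]].
At the point, J = [[11.0000, 4.7500], [-9.0000, -6.0000]] (det J = -23.2500).
Solving J·Δ = −F gives Δ = (-0.8226, 0.4839).
Then the next iterate is (x₁, x₂)₁ = (0.6774, 1.4839).

(0.6774, 1.4839)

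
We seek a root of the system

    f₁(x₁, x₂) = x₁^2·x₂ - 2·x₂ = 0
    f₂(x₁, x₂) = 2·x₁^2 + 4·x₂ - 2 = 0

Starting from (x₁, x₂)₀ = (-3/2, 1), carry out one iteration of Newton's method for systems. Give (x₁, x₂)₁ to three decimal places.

At (-3/2, 1): F = (0.250, 6.500).
Jacobian J = [[2·x₁·x₂, x₁^2 - 2], [4·x₁, 4]].
At the point, J = [[-3.000, 0.250], [-6.000, 4.000]] (det J = -10.500).
Solving J·Δ = −F gives Δ = (-0.060, -1.714).
Then the next iterate is (x₁, x₂)₁ = (-1.560, -0.714).

(-1.560, -0.714)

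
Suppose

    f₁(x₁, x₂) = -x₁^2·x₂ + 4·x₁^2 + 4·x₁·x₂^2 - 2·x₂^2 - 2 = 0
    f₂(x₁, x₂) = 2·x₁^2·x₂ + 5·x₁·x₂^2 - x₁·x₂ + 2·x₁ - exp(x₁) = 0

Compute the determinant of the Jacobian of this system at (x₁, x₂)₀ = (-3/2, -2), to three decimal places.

J = [[-2·x₁·x₂ + 8·x₁ + 4·x₂^2, -x₁^2 + 8·x₁·x₂ - 4·x₂], [4·x₁·x₂ + 5·x₂^2 - x₂ - exp(x₁) + 2, 2·x₁^2 + 10·x₁·x₂ - x₁]].
At the point, J = [[-2.000, 29.750], [35.77687, 36.000]].
det J = -1136.362.

-1136.362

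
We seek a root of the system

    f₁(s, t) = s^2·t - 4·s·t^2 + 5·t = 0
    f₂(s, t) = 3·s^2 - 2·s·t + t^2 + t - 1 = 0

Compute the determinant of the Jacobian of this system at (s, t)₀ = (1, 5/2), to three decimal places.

-66.000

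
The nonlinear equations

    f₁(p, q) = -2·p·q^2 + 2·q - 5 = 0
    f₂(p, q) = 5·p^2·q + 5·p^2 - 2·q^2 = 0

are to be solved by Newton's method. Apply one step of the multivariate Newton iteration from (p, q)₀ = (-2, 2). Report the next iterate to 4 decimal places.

(-1.2317, 1.5081)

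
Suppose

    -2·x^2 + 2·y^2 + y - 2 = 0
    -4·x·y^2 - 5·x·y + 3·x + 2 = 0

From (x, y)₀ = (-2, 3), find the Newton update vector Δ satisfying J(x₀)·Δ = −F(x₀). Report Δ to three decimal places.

(0.585, -1.206)

At (-2, 3): F = (11.000, 98.000).
Jacobian J = [[-4·x, 4·y + 1], [-4·y^2 - 5·y + 3, -8·x·y - 5·x]].
At the point, J = [[8.000, 13.000], [-48.000, 58.000]] (det J = 1088.000).
Solving J·Δ = −F gives Δ = (0.585, -1.206).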